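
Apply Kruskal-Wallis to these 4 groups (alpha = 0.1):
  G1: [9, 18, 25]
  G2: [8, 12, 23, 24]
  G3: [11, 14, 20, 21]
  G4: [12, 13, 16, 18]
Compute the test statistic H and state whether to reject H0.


Step 1: Combine all N = 15 observations and assign midranks.
sorted (value, group, rank): (8,G2,1), (9,G1,2), (11,G3,3), (12,G2,4.5), (12,G4,4.5), (13,G4,6), (14,G3,7), (16,G4,8), (18,G1,9.5), (18,G4,9.5), (20,G3,11), (21,G3,12), (23,G2,13), (24,G2,14), (25,G1,15)
Step 2: Sum ranks within each group.
R_1 = 26.5 (n_1 = 3)
R_2 = 32.5 (n_2 = 4)
R_3 = 33 (n_3 = 4)
R_4 = 28 (n_4 = 4)
Step 3: H = 12/(N(N+1)) * sum(R_i^2/n_i) - 3(N+1)
     = 12/(15*16) * (26.5^2/3 + 32.5^2/4 + 33^2/4 + 28^2/4) - 3*16
     = 0.050000 * 966.396 - 48
     = 0.319792.
Step 4: Ties present; correction factor C = 1 - 12/(15^3 - 15) = 0.996429. Corrected H = 0.319792 / 0.996429 = 0.320938.
Step 5: Under H0, H ~ chi^2(3); p-value = 0.956044.
Step 6: alpha = 0.1. fail to reject H0.

H = 0.3209, df = 3, p = 0.956044, fail to reject H0.


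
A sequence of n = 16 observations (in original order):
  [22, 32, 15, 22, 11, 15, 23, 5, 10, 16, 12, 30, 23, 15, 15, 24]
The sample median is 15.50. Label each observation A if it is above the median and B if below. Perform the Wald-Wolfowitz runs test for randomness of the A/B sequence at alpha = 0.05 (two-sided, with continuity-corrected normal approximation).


Step 1: Compute median = 15.50; label A = above, B = below.
Labels in order: AABABBABBABAABBA  (n_A = 8, n_B = 8)
Step 2: Count runs R = 11.
Step 3: Under H0 (random ordering), E[R] = 2*n_A*n_B/(n_A+n_B) + 1 = 2*8*8/16 + 1 = 9.0000.
        Var[R] = 2*n_A*n_B*(2*n_A*n_B - n_A - n_B) / ((n_A+n_B)^2 * (n_A+n_B-1)) = 14336/3840 = 3.7333.
        SD[R] = 1.9322.
Step 4: Continuity-corrected z = (R - 0.5 - E[R]) / SD[R] = (11 - 0.5 - 9.0000) / 1.9322 = 0.7763.
Step 5: Two-sided p-value via normal approximation = 2*(1 - Phi(|z|)) = 0.437558.
Step 6: alpha = 0.05. fail to reject H0.

R = 11, z = 0.7763, p = 0.437558, fail to reject H0.


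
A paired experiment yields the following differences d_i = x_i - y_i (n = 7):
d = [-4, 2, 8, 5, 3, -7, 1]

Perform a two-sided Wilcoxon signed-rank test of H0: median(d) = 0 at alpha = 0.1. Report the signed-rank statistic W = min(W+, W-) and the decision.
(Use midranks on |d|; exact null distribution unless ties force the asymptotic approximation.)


Step 1: Drop any zero differences (none here) and take |d_i|.
|d| = [4, 2, 8, 5, 3, 7, 1]
Step 2: Midrank |d_i| (ties get averaged ranks).
ranks: |4|->4, |2|->2, |8|->7, |5|->5, |3|->3, |7|->6, |1|->1
Step 3: Attach original signs; sum ranks with positive sign and with negative sign.
W+ = 2 + 7 + 5 + 3 + 1 = 18
W- = 4 + 6 = 10
(Check: W+ + W- = 28 should equal n(n+1)/2 = 28.)
Step 4: Test statistic W = min(W+, W-) = 10.
Step 5: No ties, so the exact null distribution over the 2^7 = 128 sign assignments gives the two-sided p-value = 0.578125.
Step 6: alpha = 0.1. fail to reject H0.

W+ = 18, W- = 10, W = min = 10, p = 0.578125, fail to reject H0.


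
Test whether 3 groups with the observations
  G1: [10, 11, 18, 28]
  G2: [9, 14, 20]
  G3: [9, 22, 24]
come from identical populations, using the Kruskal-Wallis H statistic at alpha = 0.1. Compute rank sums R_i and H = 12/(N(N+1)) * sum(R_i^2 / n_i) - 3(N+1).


Step 1: Combine all N = 10 observations and assign midranks.
sorted (value, group, rank): (9,G2,1.5), (9,G3,1.5), (10,G1,3), (11,G1,4), (14,G2,5), (18,G1,6), (20,G2,7), (22,G3,8), (24,G3,9), (28,G1,10)
Step 2: Sum ranks within each group.
R_1 = 23 (n_1 = 4)
R_2 = 13.5 (n_2 = 3)
R_3 = 18.5 (n_3 = 3)
Step 3: H = 12/(N(N+1)) * sum(R_i^2/n_i) - 3(N+1)
     = 12/(10*11) * (23^2/4 + 13.5^2/3 + 18.5^2/3) - 3*11
     = 0.109091 * 307.083 - 33
     = 0.500000.
Step 4: Ties present; correction factor C = 1 - 6/(10^3 - 10) = 0.993939. Corrected H = 0.500000 / 0.993939 = 0.503049.
Step 5: Under H0, H ~ chi^2(2); p-value = 0.777614.
Step 6: alpha = 0.1. fail to reject H0.

H = 0.5030, df = 2, p = 0.777614, fail to reject H0.


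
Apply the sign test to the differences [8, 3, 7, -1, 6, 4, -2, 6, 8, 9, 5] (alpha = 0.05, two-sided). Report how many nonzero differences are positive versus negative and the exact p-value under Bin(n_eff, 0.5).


Step 1: Discard zero differences. Original n = 11; n_eff = number of nonzero differences = 11.
Nonzero differences (with sign): +8, +3, +7, -1, +6, +4, -2, +6, +8, +9, +5
Step 2: Count signs: positive = 9, negative = 2.
Step 3: Under H0: P(positive) = 0.5, so the number of positives S ~ Bin(11, 0.5).
Step 4: Two-sided exact p-value = sum of Bin(11,0.5) probabilities at or below the observed probability = 0.065430.
Step 5: alpha = 0.05. fail to reject H0.

n_eff = 11, pos = 9, neg = 2, p = 0.065430, fail to reject H0.


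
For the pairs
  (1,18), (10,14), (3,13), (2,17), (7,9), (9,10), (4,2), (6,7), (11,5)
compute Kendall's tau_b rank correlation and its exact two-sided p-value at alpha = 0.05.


Step 1: Enumerate the 36 unordered pairs (i,j) with i<j and classify each by sign(x_j-x_i) * sign(y_j-y_i).
  (1,2):dx=+9,dy=-4->D; (1,3):dx=+2,dy=-5->D; (1,4):dx=+1,dy=-1->D; (1,5):dx=+6,dy=-9->D
  (1,6):dx=+8,dy=-8->D; (1,7):dx=+3,dy=-16->D; (1,8):dx=+5,dy=-11->D; (1,9):dx=+10,dy=-13->D
  (2,3):dx=-7,dy=-1->C; (2,4):dx=-8,dy=+3->D; (2,5):dx=-3,dy=-5->C; (2,6):dx=-1,dy=-4->C
  (2,7):dx=-6,dy=-12->C; (2,8):dx=-4,dy=-7->C; (2,9):dx=+1,dy=-9->D; (3,4):dx=-1,dy=+4->D
  (3,5):dx=+4,dy=-4->D; (3,6):dx=+6,dy=-3->D; (3,7):dx=+1,dy=-11->D; (3,8):dx=+3,dy=-6->D
  (3,9):dx=+8,dy=-8->D; (4,5):dx=+5,dy=-8->D; (4,6):dx=+7,dy=-7->D; (4,7):dx=+2,dy=-15->D
  (4,8):dx=+4,dy=-10->D; (4,9):dx=+9,dy=-12->D; (5,6):dx=+2,dy=+1->C; (5,7):dx=-3,dy=-7->C
  (5,8):dx=-1,dy=-2->C; (5,9):dx=+4,dy=-4->D; (6,7):dx=-5,dy=-8->C; (6,8):dx=-3,dy=-3->C
  (6,9):dx=+2,dy=-5->D; (7,8):dx=+2,dy=+5->C; (7,9):dx=+7,dy=+3->C; (8,9):dx=+5,dy=-2->D
Step 2: C = 12, D = 24, total pairs = 36.
Step 3: tau = (C - D)/(n(n-1)/2) = (12 - 24)/36 = -0.333333.
Step 4: Exact two-sided p-value (enumerate n! = 362880 permutations of y under H0): p = 0.259518.
Step 5: alpha = 0.05. fail to reject H0.

tau_b = -0.3333 (C=12, D=24), p = 0.259518, fail to reject H0.


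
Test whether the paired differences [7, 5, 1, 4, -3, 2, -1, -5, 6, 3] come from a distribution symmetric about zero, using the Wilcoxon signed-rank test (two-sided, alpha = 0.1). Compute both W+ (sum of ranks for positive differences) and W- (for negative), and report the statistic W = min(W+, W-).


Step 1: Drop any zero differences (none here) and take |d_i|.
|d| = [7, 5, 1, 4, 3, 2, 1, 5, 6, 3]
Step 2: Midrank |d_i| (ties get averaged ranks).
ranks: |7|->10, |5|->7.5, |1|->1.5, |4|->6, |3|->4.5, |2|->3, |1|->1.5, |5|->7.5, |6|->9, |3|->4.5
Step 3: Attach original signs; sum ranks with positive sign and with negative sign.
W+ = 10 + 7.5 + 1.5 + 6 + 3 + 9 + 4.5 = 41.5
W- = 4.5 + 1.5 + 7.5 = 13.5
(Check: W+ + W- = 55 should equal n(n+1)/2 = 55.)
Step 4: Test statistic W = min(W+, W-) = 13.5.
Step 5: Ties in |d|, so use the tie-corrected normal approximation.
        E[W] = n(n+1)/4 = 10*11/4 = 27.5.
        Tie groups: |d|=1 (t=2), |d|=3 (t=2), |d|=5 (t=2); sum(t^3 - t) = 18.
        Var[W] = n(n+1)(2n+1)/24 - sum(t^3-t)/48 = 2310/24 - 18/48 = 95.875.
        z = (W - E[W]) / sqrt(Var[W]) = (13.5 - 27.5) / 9.7916 = -1.4298.
        Two-sided p = 2*Phi(z) = 0.152774.
Step 6: alpha = 0.1. fail to reject H0.

W+ = 41.5, W- = 13.5, W = min = 13.5, p = 0.152774, fail to reject H0.


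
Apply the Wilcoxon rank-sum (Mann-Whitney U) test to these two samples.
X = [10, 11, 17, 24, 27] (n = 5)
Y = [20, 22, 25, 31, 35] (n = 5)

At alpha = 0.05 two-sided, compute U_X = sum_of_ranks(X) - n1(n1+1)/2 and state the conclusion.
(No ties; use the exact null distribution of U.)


Step 1: Combine and sort all 10 observations; assign midranks.
sorted (value, group): (10,X), (11,X), (17,X), (20,Y), (22,Y), (24,X), (25,Y), (27,X), (31,Y), (35,Y)
ranks: 10->1, 11->2, 17->3, 20->4, 22->5, 24->6, 25->7, 27->8, 31->9, 35->10
Step 2: Rank sum for X: R1 = 1 + 2 + 3 + 6 + 8 = 20.
Step 3: U_X = R1 - n1(n1+1)/2 = 20 - 5*6/2 = 20 - 15 = 5.
       U_Y = n1*n2 - U_X = 25 - 5 = 20.
Step 4: No ties, so the exact null distribution of U (based on enumerating the C(10,5) = 252 equally likely rank assignments) gives the two-sided p-value.
Step 5: p-value = 0.150794; compare to alpha = 0.05. fail to reject H0.

U_X = 5, p = 0.150794, fail to reject H0 at alpha = 0.05.


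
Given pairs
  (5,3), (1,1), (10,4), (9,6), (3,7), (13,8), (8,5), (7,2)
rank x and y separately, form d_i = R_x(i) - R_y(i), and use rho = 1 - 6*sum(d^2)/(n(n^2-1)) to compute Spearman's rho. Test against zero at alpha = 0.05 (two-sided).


Step 1: Rank x and y separately (midranks; no ties here).
rank(x): 5->3, 1->1, 10->7, 9->6, 3->2, 13->8, 8->5, 7->4
rank(y): 3->3, 1->1, 4->4, 6->6, 7->7, 8->8, 5->5, 2->2
Step 2: d_i = R_x(i) - R_y(i); compute d_i^2.
  (3-3)^2=0, (1-1)^2=0, (7-4)^2=9, (6-6)^2=0, (2-7)^2=25, (8-8)^2=0, (5-5)^2=0, (4-2)^2=4
sum(d^2) = 38.
Step 3: rho = 1 - 6*38 / (8*(8^2 - 1)) = 1 - 228/504 = 0.547619.
Step 4: Under H0, t = rho * sqrt((n-2)/(1-rho^2)) = 1.6031 ~ t(6).
Step 5: Two-sided p-value from the t-distribution with 6 df = 0.160026.
Step 6: alpha = 0.05. fail to reject H0.

rho = 0.5476, p = 0.160026, fail to reject H0 at alpha = 0.05.


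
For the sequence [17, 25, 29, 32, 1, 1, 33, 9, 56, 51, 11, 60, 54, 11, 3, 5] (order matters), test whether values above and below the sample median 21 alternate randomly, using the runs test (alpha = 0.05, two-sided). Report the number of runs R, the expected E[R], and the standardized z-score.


Step 1: Compute median = 21; label A = above, B = below.
Labels in order: BAAABBABAABAABBB  (n_A = 8, n_B = 8)
Step 2: Count runs R = 9.
Step 3: Under H0 (random ordering), E[R] = 2*n_A*n_B/(n_A+n_B) + 1 = 2*8*8/16 + 1 = 9.0000.
        Var[R] = 2*n_A*n_B*(2*n_A*n_B - n_A - n_B) / ((n_A+n_B)^2 * (n_A+n_B-1)) = 14336/3840 = 3.7333.
        SD[R] = 1.9322.
Step 4: R = E[R], so z = 0 with no continuity correction.
Step 5: Two-sided p-value via normal approximation = 2*(1 - Phi(|z|)) = 1.000000.
Step 6: alpha = 0.05. fail to reject H0.

R = 9, z = 0.0000, p = 1.000000, fail to reject H0.


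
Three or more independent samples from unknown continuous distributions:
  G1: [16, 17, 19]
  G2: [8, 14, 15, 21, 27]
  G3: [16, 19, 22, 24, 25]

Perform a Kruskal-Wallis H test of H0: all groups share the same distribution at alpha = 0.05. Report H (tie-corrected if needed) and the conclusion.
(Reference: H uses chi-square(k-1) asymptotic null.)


Step 1: Combine all N = 13 observations and assign midranks.
sorted (value, group, rank): (8,G2,1), (14,G2,2), (15,G2,3), (16,G1,4.5), (16,G3,4.5), (17,G1,6), (19,G1,7.5), (19,G3,7.5), (21,G2,9), (22,G3,10), (24,G3,11), (25,G3,12), (27,G2,13)
Step 2: Sum ranks within each group.
R_1 = 18 (n_1 = 3)
R_2 = 28 (n_2 = 5)
R_3 = 45 (n_3 = 5)
Step 3: H = 12/(N(N+1)) * sum(R_i^2/n_i) - 3(N+1)
     = 12/(13*14) * (18^2/3 + 28^2/5 + 45^2/5) - 3*14
     = 0.065934 * 669.8 - 42
     = 2.162637.
Step 4: Ties present; correction factor C = 1 - 12/(13^3 - 13) = 0.994505. Corrected H = 2.162637 / 0.994505 = 2.174586.
Step 5: Under H0, H ~ chi^2(2); p-value = 0.337128.
Step 6: alpha = 0.05. fail to reject H0.

H = 2.1746, df = 2, p = 0.337128, fail to reject H0.


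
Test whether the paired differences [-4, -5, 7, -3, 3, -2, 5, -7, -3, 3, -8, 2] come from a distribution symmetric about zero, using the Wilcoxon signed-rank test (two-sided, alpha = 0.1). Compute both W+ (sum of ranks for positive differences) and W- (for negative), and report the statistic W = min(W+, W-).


Step 1: Drop any zero differences (none here) and take |d_i|.
|d| = [4, 5, 7, 3, 3, 2, 5, 7, 3, 3, 8, 2]
Step 2: Midrank |d_i| (ties get averaged ranks).
ranks: |4|->7, |5|->8.5, |7|->10.5, |3|->4.5, |3|->4.5, |2|->1.5, |5|->8.5, |7|->10.5, |3|->4.5, |3|->4.5, |8|->12, |2|->1.5
Step 3: Attach original signs; sum ranks with positive sign and with negative sign.
W+ = 10.5 + 4.5 + 8.5 + 4.5 + 1.5 = 29.5
W- = 7 + 8.5 + 4.5 + 1.5 + 10.5 + 4.5 + 12 = 48.5
(Check: W+ + W- = 78 should equal n(n+1)/2 = 78.)
Step 4: Test statistic W = min(W+, W-) = 29.5.
Step 5: Ties in |d|, so use the tie-corrected normal approximation.
        E[W] = n(n+1)/4 = 12*13/4 = 39.
        Tie groups: |d|=2 (t=2), |d|=3 (t=4), |d|=5 (t=2), |d|=7 (t=2); sum(t^3 - t) = 78.
        Var[W] = n(n+1)(2n+1)/24 - sum(t^3-t)/48 = 3900/24 - 78/48 = 160.875.
        z = (W - E[W]) / sqrt(Var[W]) = (29.5 - 39) / 12.6837 = -0.7490.
        Two-sided p = 2*Phi(z) = 0.453860.
Step 6: alpha = 0.1. fail to reject H0.

W+ = 29.5, W- = 48.5, W = min = 29.5, p = 0.453860, fail to reject H0.


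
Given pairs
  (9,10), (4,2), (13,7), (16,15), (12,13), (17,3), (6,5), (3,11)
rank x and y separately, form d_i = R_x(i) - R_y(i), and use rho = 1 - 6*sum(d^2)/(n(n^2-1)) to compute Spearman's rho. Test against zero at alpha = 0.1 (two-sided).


Step 1: Rank x and y separately (midranks; no ties here).
rank(x): 9->4, 4->2, 13->6, 16->7, 12->5, 17->8, 6->3, 3->1
rank(y): 10->5, 2->1, 7->4, 15->8, 13->7, 3->2, 5->3, 11->6
Step 2: d_i = R_x(i) - R_y(i); compute d_i^2.
  (4-5)^2=1, (2-1)^2=1, (6-4)^2=4, (7-8)^2=1, (5-7)^2=4, (8-2)^2=36, (3-3)^2=0, (1-6)^2=25
sum(d^2) = 72.
Step 3: rho = 1 - 6*72 / (8*(8^2 - 1)) = 1 - 432/504 = 0.142857.
Step 4: Under H0, t = rho * sqrt((n-2)/(1-rho^2)) = 0.3536 ~ t(6).
Step 5: Two-sided p-value from the t-distribution with 6 df = 0.735765.
Step 6: alpha = 0.1. fail to reject H0.

rho = 0.1429, p = 0.735765, fail to reject H0 at alpha = 0.1.


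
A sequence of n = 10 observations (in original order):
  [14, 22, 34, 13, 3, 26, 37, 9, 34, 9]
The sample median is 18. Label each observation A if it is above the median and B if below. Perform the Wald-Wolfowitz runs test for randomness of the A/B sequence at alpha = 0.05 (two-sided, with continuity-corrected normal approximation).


Step 1: Compute median = 18; label A = above, B = below.
Labels in order: BAABBAABAB  (n_A = 5, n_B = 5)
Step 2: Count runs R = 7.
Step 3: Under H0 (random ordering), E[R] = 2*n_A*n_B/(n_A+n_B) + 1 = 2*5*5/10 + 1 = 6.0000.
        Var[R] = 2*n_A*n_B*(2*n_A*n_B - n_A - n_B) / ((n_A+n_B)^2 * (n_A+n_B-1)) = 2000/900 = 2.2222.
        SD[R] = 1.4907.
Step 4: Continuity-corrected z = (R - 0.5 - E[R]) / SD[R] = (7 - 0.5 - 6.0000) / 1.4907 = 0.3354.
Step 5: Two-sided p-value via normal approximation = 2*(1 - Phi(|z|)) = 0.737316.
Step 6: alpha = 0.05. fail to reject H0.

R = 7, z = 0.3354, p = 0.737316, fail to reject H0.


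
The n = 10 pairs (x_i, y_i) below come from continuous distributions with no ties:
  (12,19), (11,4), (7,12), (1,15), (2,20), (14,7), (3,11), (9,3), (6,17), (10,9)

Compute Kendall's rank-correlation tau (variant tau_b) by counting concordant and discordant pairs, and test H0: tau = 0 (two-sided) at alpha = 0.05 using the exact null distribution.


Step 1: Enumerate the 45 unordered pairs (i,j) with i<j and classify each by sign(x_j-x_i) * sign(y_j-y_i).
  (1,2):dx=-1,dy=-15->C; (1,3):dx=-5,dy=-7->C; (1,4):dx=-11,dy=-4->C; (1,5):dx=-10,dy=+1->D
  (1,6):dx=+2,dy=-12->D; (1,7):dx=-9,dy=-8->C; (1,8):dx=-3,dy=-16->C; (1,9):dx=-6,dy=-2->C
  (1,10):dx=-2,dy=-10->C; (2,3):dx=-4,dy=+8->D; (2,4):dx=-10,dy=+11->D; (2,5):dx=-9,dy=+16->D
  (2,6):dx=+3,dy=+3->C; (2,7):dx=-8,dy=+7->D; (2,8):dx=-2,dy=-1->C; (2,9):dx=-5,dy=+13->D
  (2,10):dx=-1,dy=+5->D; (3,4):dx=-6,dy=+3->D; (3,5):dx=-5,dy=+8->D; (3,6):dx=+7,dy=-5->D
  (3,7):dx=-4,dy=-1->C; (3,8):dx=+2,dy=-9->D; (3,9):dx=-1,dy=+5->D; (3,10):dx=+3,dy=-3->D
  (4,5):dx=+1,dy=+5->C; (4,6):dx=+13,dy=-8->D; (4,7):dx=+2,dy=-4->D; (4,8):dx=+8,dy=-12->D
  (4,9):dx=+5,dy=+2->C; (4,10):dx=+9,dy=-6->D; (5,6):dx=+12,dy=-13->D; (5,7):dx=+1,dy=-9->D
  (5,8):dx=+7,dy=-17->D; (5,9):dx=+4,dy=-3->D; (5,10):dx=+8,dy=-11->D; (6,7):dx=-11,dy=+4->D
  (6,8):dx=-5,dy=-4->C; (6,9):dx=-8,dy=+10->D; (6,10):dx=-4,dy=+2->D; (7,8):dx=+6,dy=-8->D
  (7,9):dx=+3,dy=+6->C; (7,10):dx=+7,dy=-2->D; (8,9):dx=-3,dy=+14->D; (8,10):dx=+1,dy=+6->C
  (9,10):dx=+4,dy=-8->D
Step 2: C = 15, D = 30, total pairs = 45.
Step 3: tau = (C - D)/(n(n-1)/2) = (15 - 30)/45 = -0.333333.
Step 4: Exact two-sided p-value (enumerate n! = 3628800 permutations of y under H0): p = 0.216373.
Step 5: alpha = 0.05. fail to reject H0.

tau_b = -0.3333 (C=15, D=30), p = 0.216373, fail to reject H0.


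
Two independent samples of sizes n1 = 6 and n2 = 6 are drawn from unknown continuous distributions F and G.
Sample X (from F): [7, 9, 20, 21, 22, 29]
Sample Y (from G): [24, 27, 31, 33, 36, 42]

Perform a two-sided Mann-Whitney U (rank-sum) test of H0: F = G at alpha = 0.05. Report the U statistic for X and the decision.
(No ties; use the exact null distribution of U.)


Step 1: Combine and sort all 12 observations; assign midranks.
sorted (value, group): (7,X), (9,X), (20,X), (21,X), (22,X), (24,Y), (27,Y), (29,X), (31,Y), (33,Y), (36,Y), (42,Y)
ranks: 7->1, 9->2, 20->3, 21->4, 22->5, 24->6, 27->7, 29->8, 31->9, 33->10, 36->11, 42->12
Step 2: Rank sum for X: R1 = 1 + 2 + 3 + 4 + 5 + 8 = 23.
Step 3: U_X = R1 - n1(n1+1)/2 = 23 - 6*7/2 = 23 - 21 = 2.
       U_Y = n1*n2 - U_X = 36 - 2 = 34.
Step 4: No ties, so the exact null distribution of U (based on enumerating the C(12,6) = 924 equally likely rank assignments) gives the two-sided p-value.
Step 5: p-value = 0.008658; compare to alpha = 0.05. reject H0.

U_X = 2, p = 0.008658, reject H0 at alpha = 0.05.


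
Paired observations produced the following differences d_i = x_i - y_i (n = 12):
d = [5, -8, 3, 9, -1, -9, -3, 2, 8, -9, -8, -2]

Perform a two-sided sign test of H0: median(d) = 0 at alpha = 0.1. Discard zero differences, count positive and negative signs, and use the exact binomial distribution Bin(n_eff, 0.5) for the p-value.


Step 1: Discard zero differences. Original n = 12; n_eff = number of nonzero differences = 12.
Nonzero differences (with sign): +5, -8, +3, +9, -1, -9, -3, +2, +8, -9, -8, -2
Step 2: Count signs: positive = 5, negative = 7.
Step 3: Under H0: P(positive) = 0.5, so the number of positives S ~ Bin(12, 0.5).
Step 4: Two-sided exact p-value = sum of Bin(12,0.5) probabilities at or below the observed probability = 0.774414.
Step 5: alpha = 0.1. fail to reject H0.

n_eff = 12, pos = 5, neg = 7, p = 0.774414, fail to reject H0.


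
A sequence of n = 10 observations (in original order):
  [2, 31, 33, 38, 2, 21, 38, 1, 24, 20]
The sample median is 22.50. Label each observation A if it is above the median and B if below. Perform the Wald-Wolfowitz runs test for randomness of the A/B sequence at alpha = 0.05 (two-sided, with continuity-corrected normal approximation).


Step 1: Compute median = 22.50; label A = above, B = below.
Labels in order: BAAABBABAB  (n_A = 5, n_B = 5)
Step 2: Count runs R = 7.
Step 3: Under H0 (random ordering), E[R] = 2*n_A*n_B/(n_A+n_B) + 1 = 2*5*5/10 + 1 = 6.0000.
        Var[R] = 2*n_A*n_B*(2*n_A*n_B - n_A - n_B) / ((n_A+n_B)^2 * (n_A+n_B-1)) = 2000/900 = 2.2222.
        SD[R] = 1.4907.
Step 4: Continuity-corrected z = (R - 0.5 - E[R]) / SD[R] = (7 - 0.5 - 6.0000) / 1.4907 = 0.3354.
Step 5: Two-sided p-value via normal approximation = 2*(1 - Phi(|z|)) = 0.737316.
Step 6: alpha = 0.05. fail to reject H0.

R = 7, z = 0.3354, p = 0.737316, fail to reject H0.


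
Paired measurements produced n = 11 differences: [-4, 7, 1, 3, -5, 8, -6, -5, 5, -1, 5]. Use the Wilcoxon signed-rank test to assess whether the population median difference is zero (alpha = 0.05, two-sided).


Step 1: Drop any zero differences (none here) and take |d_i|.
|d| = [4, 7, 1, 3, 5, 8, 6, 5, 5, 1, 5]
Step 2: Midrank |d_i| (ties get averaged ranks).
ranks: |4|->4, |7|->10, |1|->1.5, |3|->3, |5|->6.5, |8|->11, |6|->9, |5|->6.5, |5|->6.5, |1|->1.5, |5|->6.5
Step 3: Attach original signs; sum ranks with positive sign and with negative sign.
W+ = 10 + 1.5 + 3 + 11 + 6.5 + 6.5 = 38.5
W- = 4 + 6.5 + 9 + 6.5 + 1.5 = 27.5
(Check: W+ + W- = 66 should equal n(n+1)/2 = 66.)
Step 4: Test statistic W = min(W+, W-) = 27.5.
Step 5: Ties in |d|, so use the tie-corrected normal approximation.
        E[W] = n(n+1)/4 = 11*12/4 = 33.
        Tie groups: |d|=1 (t=2), |d|=5 (t=4); sum(t^3 - t) = 66.
        Var[W] = n(n+1)(2n+1)/24 - sum(t^3-t)/48 = 3036/24 - 66/48 = 125.125.
        z = (W - E[W]) / sqrt(Var[W]) = (27.5 - 33) / 11.1859 = -0.4917.
        Two-sided p = 2*Phi(z) = 0.622939.
Step 6: alpha = 0.05. fail to reject H0.

W+ = 38.5, W- = 27.5, W = min = 27.5, p = 0.622939, fail to reject H0.


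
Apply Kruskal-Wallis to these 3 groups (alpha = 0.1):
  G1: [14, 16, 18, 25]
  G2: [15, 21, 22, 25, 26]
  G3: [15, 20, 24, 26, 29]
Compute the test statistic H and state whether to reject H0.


Step 1: Combine all N = 14 observations and assign midranks.
sorted (value, group, rank): (14,G1,1), (15,G2,2.5), (15,G3,2.5), (16,G1,4), (18,G1,5), (20,G3,6), (21,G2,7), (22,G2,8), (24,G3,9), (25,G1,10.5), (25,G2,10.5), (26,G2,12.5), (26,G3,12.5), (29,G3,14)
Step 2: Sum ranks within each group.
R_1 = 20.5 (n_1 = 4)
R_2 = 40.5 (n_2 = 5)
R_3 = 44 (n_3 = 5)
Step 3: H = 12/(N(N+1)) * sum(R_i^2/n_i) - 3(N+1)
     = 12/(14*15) * (20.5^2/4 + 40.5^2/5 + 44^2/5) - 3*15
     = 0.057143 * 820.312 - 45
     = 1.875000.
Step 4: Ties present; correction factor C = 1 - 18/(14^3 - 14) = 0.993407. Corrected H = 1.875000 / 0.993407 = 1.887445.
Step 5: Under H0, H ~ chi^2(2); p-value = 0.389176.
Step 6: alpha = 0.1. fail to reject H0.

H = 1.8874, df = 2, p = 0.389176, fail to reject H0.


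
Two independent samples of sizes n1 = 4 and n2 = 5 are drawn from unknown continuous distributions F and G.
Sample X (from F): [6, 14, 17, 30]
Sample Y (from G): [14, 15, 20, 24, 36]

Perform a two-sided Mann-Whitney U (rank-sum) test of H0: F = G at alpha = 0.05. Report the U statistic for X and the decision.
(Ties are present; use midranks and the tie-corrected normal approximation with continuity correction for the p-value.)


Step 1: Combine and sort all 9 observations; assign midranks.
sorted (value, group): (6,X), (14,X), (14,Y), (15,Y), (17,X), (20,Y), (24,Y), (30,X), (36,Y)
ranks: 6->1, 14->2.5, 14->2.5, 15->4, 17->5, 20->6, 24->7, 30->8, 36->9
Step 2: Rank sum for X: R1 = 1 + 2.5 + 5 + 8 = 16.5.
Step 3: U_X = R1 - n1(n1+1)/2 = 16.5 - 4*5/2 = 16.5 - 10 = 6.5.
       U_Y = n1*n2 - U_X = 20 - 6.5 = 13.5.
Step 4: Ties are present, so use the tie-corrected normal approximation (with continuity correction) for the p-value.
Step 5: p-value = 0.460558; compare to alpha = 0.05. fail to reject H0.

U_X = 6.5, p = 0.460558, fail to reject H0 at alpha = 0.05.


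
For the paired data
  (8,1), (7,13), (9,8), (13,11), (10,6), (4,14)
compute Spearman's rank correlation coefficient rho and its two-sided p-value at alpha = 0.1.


Step 1: Rank x and y separately (midranks; no ties here).
rank(x): 8->3, 7->2, 9->4, 13->6, 10->5, 4->1
rank(y): 1->1, 13->5, 8->3, 11->4, 6->2, 14->6
Step 2: d_i = R_x(i) - R_y(i); compute d_i^2.
  (3-1)^2=4, (2-5)^2=9, (4-3)^2=1, (6-4)^2=4, (5-2)^2=9, (1-6)^2=25
sum(d^2) = 52.
Step 3: rho = 1 - 6*52 / (6*(6^2 - 1)) = 1 - 312/210 = -0.485714.
Step 4: Under H0, t = rho * sqrt((n-2)/(1-rho^2)) = -1.1113 ~ t(4).
Step 5: Two-sided p-value from the t-distribution with 4 df = 0.328723.
Step 6: alpha = 0.1. fail to reject H0.

rho = -0.4857, p = 0.328723, fail to reject H0 at alpha = 0.1.


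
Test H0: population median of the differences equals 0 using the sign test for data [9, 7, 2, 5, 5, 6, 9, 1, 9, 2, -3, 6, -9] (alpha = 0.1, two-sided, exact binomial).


Step 1: Discard zero differences. Original n = 13; n_eff = number of nonzero differences = 13.
Nonzero differences (with sign): +9, +7, +2, +5, +5, +6, +9, +1, +9, +2, -3, +6, -9
Step 2: Count signs: positive = 11, negative = 2.
Step 3: Under H0: P(positive) = 0.5, so the number of positives S ~ Bin(13, 0.5).
Step 4: Two-sided exact p-value = sum of Bin(13,0.5) probabilities at or below the observed probability = 0.022461.
Step 5: alpha = 0.1. reject H0.

n_eff = 13, pos = 11, neg = 2, p = 0.022461, reject H0.


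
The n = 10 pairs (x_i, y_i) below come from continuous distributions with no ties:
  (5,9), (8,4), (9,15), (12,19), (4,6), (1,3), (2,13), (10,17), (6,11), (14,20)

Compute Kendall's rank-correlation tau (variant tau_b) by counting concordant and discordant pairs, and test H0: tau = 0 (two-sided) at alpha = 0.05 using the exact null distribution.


Step 1: Enumerate the 45 unordered pairs (i,j) with i<j and classify each by sign(x_j-x_i) * sign(y_j-y_i).
  (1,2):dx=+3,dy=-5->D; (1,3):dx=+4,dy=+6->C; (1,4):dx=+7,dy=+10->C; (1,5):dx=-1,dy=-3->C
  (1,6):dx=-4,dy=-6->C; (1,7):dx=-3,dy=+4->D; (1,8):dx=+5,dy=+8->C; (1,9):dx=+1,dy=+2->C
  (1,10):dx=+9,dy=+11->C; (2,3):dx=+1,dy=+11->C; (2,4):dx=+4,dy=+15->C; (2,5):dx=-4,dy=+2->D
  (2,6):dx=-7,dy=-1->C; (2,7):dx=-6,dy=+9->D; (2,8):dx=+2,dy=+13->C; (2,9):dx=-2,dy=+7->D
  (2,10):dx=+6,dy=+16->C; (3,4):dx=+3,dy=+4->C; (3,5):dx=-5,dy=-9->C; (3,6):dx=-8,dy=-12->C
  (3,7):dx=-7,dy=-2->C; (3,8):dx=+1,dy=+2->C; (3,9):dx=-3,dy=-4->C; (3,10):dx=+5,dy=+5->C
  (4,5):dx=-8,dy=-13->C; (4,6):dx=-11,dy=-16->C; (4,7):dx=-10,dy=-6->C; (4,8):dx=-2,dy=-2->C
  (4,9):dx=-6,dy=-8->C; (4,10):dx=+2,dy=+1->C; (5,6):dx=-3,dy=-3->C; (5,7):dx=-2,dy=+7->D
  (5,8):dx=+6,dy=+11->C; (5,9):dx=+2,dy=+5->C; (5,10):dx=+10,dy=+14->C; (6,7):dx=+1,dy=+10->C
  (6,8):dx=+9,dy=+14->C; (6,9):dx=+5,dy=+8->C; (6,10):dx=+13,dy=+17->C; (7,8):dx=+8,dy=+4->C
  (7,9):dx=+4,dy=-2->D; (7,10):dx=+12,dy=+7->C; (8,9):dx=-4,dy=-6->C; (8,10):dx=+4,dy=+3->C
  (9,10):dx=+8,dy=+9->C
Step 2: C = 38, D = 7, total pairs = 45.
Step 3: tau = (C - D)/(n(n-1)/2) = (38 - 7)/45 = 0.688889.
Step 4: Exact two-sided p-value (enumerate n! = 3628800 permutations of y under H0): p = 0.004687.
Step 5: alpha = 0.05. reject H0.

tau_b = 0.6889 (C=38, D=7), p = 0.004687, reject H0.


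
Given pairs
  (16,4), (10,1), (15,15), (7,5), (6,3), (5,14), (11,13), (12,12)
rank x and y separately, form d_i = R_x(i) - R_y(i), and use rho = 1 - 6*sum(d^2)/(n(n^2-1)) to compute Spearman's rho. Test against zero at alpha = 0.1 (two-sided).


Step 1: Rank x and y separately (midranks; no ties here).
rank(x): 16->8, 10->4, 15->7, 7->3, 6->2, 5->1, 11->5, 12->6
rank(y): 4->3, 1->1, 15->8, 5->4, 3->2, 14->7, 13->6, 12->5
Step 2: d_i = R_x(i) - R_y(i); compute d_i^2.
  (8-3)^2=25, (4-1)^2=9, (7-8)^2=1, (3-4)^2=1, (2-2)^2=0, (1-7)^2=36, (5-6)^2=1, (6-5)^2=1
sum(d^2) = 74.
Step 3: rho = 1 - 6*74 / (8*(8^2 - 1)) = 1 - 444/504 = 0.119048.
Step 4: Under H0, t = rho * sqrt((n-2)/(1-rho^2)) = 0.2937 ~ t(6).
Step 5: Two-sided p-value from the t-distribution with 6 df = 0.778886.
Step 6: alpha = 0.1. fail to reject H0.

rho = 0.1190, p = 0.778886, fail to reject H0 at alpha = 0.1.


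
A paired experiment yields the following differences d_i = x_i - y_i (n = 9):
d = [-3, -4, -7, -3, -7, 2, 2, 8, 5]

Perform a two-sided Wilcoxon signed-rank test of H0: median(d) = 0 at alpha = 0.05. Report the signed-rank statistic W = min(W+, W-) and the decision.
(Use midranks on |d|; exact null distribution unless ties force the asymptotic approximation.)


Step 1: Drop any zero differences (none here) and take |d_i|.
|d| = [3, 4, 7, 3, 7, 2, 2, 8, 5]
Step 2: Midrank |d_i| (ties get averaged ranks).
ranks: |3|->3.5, |4|->5, |7|->7.5, |3|->3.5, |7|->7.5, |2|->1.5, |2|->1.5, |8|->9, |5|->6
Step 3: Attach original signs; sum ranks with positive sign and with negative sign.
W+ = 1.5 + 1.5 + 9 + 6 = 18
W- = 3.5 + 5 + 7.5 + 3.5 + 7.5 = 27
(Check: W+ + W- = 45 should equal n(n+1)/2 = 45.)
Step 4: Test statistic W = min(W+, W-) = 18.
Step 5: Ties in |d|, so use the tie-corrected normal approximation.
        E[W] = n(n+1)/4 = 9*10/4 = 22.5.
        Tie groups: |d|=2 (t=2), |d|=3 (t=2), |d|=7 (t=2); sum(t^3 - t) = 18.
        Var[W] = n(n+1)(2n+1)/24 - sum(t^3-t)/48 = 1710/24 - 18/48 = 70.875.
        z = (W - E[W]) / sqrt(Var[W]) = (18 - 22.5) / 8.4187 = -0.5345.
        Two-sided p = 2*Phi(z) = 0.592980.
Step 6: alpha = 0.05. fail to reject H0.

W+ = 18, W- = 27, W = min = 18, p = 0.592980, fail to reject H0.


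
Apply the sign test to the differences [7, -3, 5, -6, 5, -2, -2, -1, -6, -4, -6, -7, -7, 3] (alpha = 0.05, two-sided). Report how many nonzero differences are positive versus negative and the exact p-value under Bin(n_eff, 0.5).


Step 1: Discard zero differences. Original n = 14; n_eff = number of nonzero differences = 14.
Nonzero differences (with sign): +7, -3, +5, -6, +5, -2, -2, -1, -6, -4, -6, -7, -7, +3
Step 2: Count signs: positive = 4, negative = 10.
Step 3: Under H0: P(positive) = 0.5, so the number of positives S ~ Bin(14, 0.5).
Step 4: Two-sided exact p-value = sum of Bin(14,0.5) probabilities at or below the observed probability = 0.179565.
Step 5: alpha = 0.05. fail to reject H0.

n_eff = 14, pos = 4, neg = 10, p = 0.179565, fail to reject H0.


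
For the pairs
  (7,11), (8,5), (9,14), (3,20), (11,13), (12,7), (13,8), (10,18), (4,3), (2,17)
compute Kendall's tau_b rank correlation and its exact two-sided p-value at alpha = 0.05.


Step 1: Enumerate the 45 unordered pairs (i,j) with i<j and classify each by sign(x_j-x_i) * sign(y_j-y_i).
  (1,2):dx=+1,dy=-6->D; (1,3):dx=+2,dy=+3->C; (1,4):dx=-4,dy=+9->D; (1,5):dx=+4,dy=+2->C
  (1,6):dx=+5,dy=-4->D; (1,7):dx=+6,dy=-3->D; (1,8):dx=+3,dy=+7->C; (1,9):dx=-3,dy=-8->C
  (1,10):dx=-5,dy=+6->D; (2,3):dx=+1,dy=+9->C; (2,4):dx=-5,dy=+15->D; (2,5):dx=+3,dy=+8->C
  (2,6):dx=+4,dy=+2->C; (2,7):dx=+5,dy=+3->C; (2,8):dx=+2,dy=+13->C; (2,9):dx=-4,dy=-2->C
  (2,10):dx=-6,dy=+12->D; (3,4):dx=-6,dy=+6->D; (3,5):dx=+2,dy=-1->D; (3,6):dx=+3,dy=-7->D
  (3,7):dx=+4,dy=-6->D; (3,8):dx=+1,dy=+4->C; (3,9):dx=-5,dy=-11->C; (3,10):dx=-7,dy=+3->D
  (4,5):dx=+8,dy=-7->D; (4,6):dx=+9,dy=-13->D; (4,7):dx=+10,dy=-12->D; (4,8):dx=+7,dy=-2->D
  (4,9):dx=+1,dy=-17->D; (4,10):dx=-1,dy=-3->C; (5,6):dx=+1,dy=-6->D; (5,7):dx=+2,dy=-5->D
  (5,8):dx=-1,dy=+5->D; (5,9):dx=-7,dy=-10->C; (5,10):dx=-9,dy=+4->D; (6,7):dx=+1,dy=+1->C
  (6,8):dx=-2,dy=+11->D; (6,9):dx=-8,dy=-4->C; (6,10):dx=-10,dy=+10->D; (7,8):dx=-3,dy=+10->D
  (7,9):dx=-9,dy=-5->C; (7,10):dx=-11,dy=+9->D; (8,9):dx=-6,dy=-15->C; (8,10):dx=-8,dy=-1->C
  (9,10):dx=-2,dy=+14->D
Step 2: C = 19, D = 26, total pairs = 45.
Step 3: tau = (C - D)/(n(n-1)/2) = (19 - 26)/45 = -0.155556.
Step 4: Exact two-sided p-value (enumerate n! = 3628800 permutations of y under H0): p = 0.600654.
Step 5: alpha = 0.05. fail to reject H0.

tau_b = -0.1556 (C=19, D=26), p = 0.600654, fail to reject H0.


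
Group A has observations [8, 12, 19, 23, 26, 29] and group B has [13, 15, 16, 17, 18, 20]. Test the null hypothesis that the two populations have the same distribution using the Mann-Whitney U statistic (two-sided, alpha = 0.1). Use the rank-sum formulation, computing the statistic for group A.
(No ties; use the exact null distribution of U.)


Step 1: Combine and sort all 12 observations; assign midranks.
sorted (value, group): (8,X), (12,X), (13,Y), (15,Y), (16,Y), (17,Y), (18,Y), (19,X), (20,Y), (23,X), (26,X), (29,X)
ranks: 8->1, 12->2, 13->3, 15->4, 16->5, 17->6, 18->7, 19->8, 20->9, 23->10, 26->11, 29->12
Step 2: Rank sum for X: R1 = 1 + 2 + 8 + 10 + 11 + 12 = 44.
Step 3: U_X = R1 - n1(n1+1)/2 = 44 - 6*7/2 = 44 - 21 = 23.
       U_Y = n1*n2 - U_X = 36 - 23 = 13.
Step 4: No ties, so the exact null distribution of U (based on enumerating the C(12,6) = 924 equally likely rank assignments) gives the two-sided p-value.
Step 5: p-value = 0.484848; compare to alpha = 0.1. fail to reject H0.

U_X = 23, p = 0.484848, fail to reject H0 at alpha = 0.1.


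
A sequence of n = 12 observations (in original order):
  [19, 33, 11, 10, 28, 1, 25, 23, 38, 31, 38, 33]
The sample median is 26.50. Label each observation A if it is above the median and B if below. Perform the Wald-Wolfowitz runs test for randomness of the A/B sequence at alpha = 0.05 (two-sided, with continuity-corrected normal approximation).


Step 1: Compute median = 26.50; label A = above, B = below.
Labels in order: BABBABBBAAAA  (n_A = 6, n_B = 6)
Step 2: Count runs R = 6.
Step 3: Under H0 (random ordering), E[R] = 2*n_A*n_B/(n_A+n_B) + 1 = 2*6*6/12 + 1 = 7.0000.
        Var[R] = 2*n_A*n_B*(2*n_A*n_B - n_A - n_B) / ((n_A+n_B)^2 * (n_A+n_B-1)) = 4320/1584 = 2.7273.
        SD[R] = 1.6514.
Step 4: Continuity-corrected z = (R + 0.5 - E[R]) / SD[R] = (6 + 0.5 - 7.0000) / 1.6514 = -0.3028.
Step 5: Two-sided p-value via normal approximation = 2*(1 - Phi(|z|)) = 0.762069.
Step 6: alpha = 0.05. fail to reject H0.

R = 6, z = -0.3028, p = 0.762069, fail to reject H0.


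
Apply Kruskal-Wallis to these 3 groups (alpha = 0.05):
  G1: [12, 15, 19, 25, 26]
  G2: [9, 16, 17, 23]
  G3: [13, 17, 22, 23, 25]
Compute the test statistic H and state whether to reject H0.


Step 1: Combine all N = 14 observations and assign midranks.
sorted (value, group, rank): (9,G2,1), (12,G1,2), (13,G3,3), (15,G1,4), (16,G2,5), (17,G2,6.5), (17,G3,6.5), (19,G1,8), (22,G3,9), (23,G2,10.5), (23,G3,10.5), (25,G1,12.5), (25,G3,12.5), (26,G1,14)
Step 2: Sum ranks within each group.
R_1 = 40.5 (n_1 = 5)
R_2 = 23 (n_2 = 4)
R_3 = 41.5 (n_3 = 5)
Step 3: H = 12/(N(N+1)) * sum(R_i^2/n_i) - 3(N+1)
     = 12/(14*15) * (40.5^2/5 + 23^2/4 + 41.5^2/5) - 3*15
     = 0.057143 * 804.75 - 45
     = 0.985714.
Step 4: Ties present; correction factor C = 1 - 18/(14^3 - 14) = 0.993407. Corrected H = 0.985714 / 0.993407 = 0.992257.
Step 5: Under H0, H ~ chi^2(2); p-value = 0.608884.
Step 6: alpha = 0.05. fail to reject H0.

H = 0.9923, df = 2, p = 0.608884, fail to reject H0.


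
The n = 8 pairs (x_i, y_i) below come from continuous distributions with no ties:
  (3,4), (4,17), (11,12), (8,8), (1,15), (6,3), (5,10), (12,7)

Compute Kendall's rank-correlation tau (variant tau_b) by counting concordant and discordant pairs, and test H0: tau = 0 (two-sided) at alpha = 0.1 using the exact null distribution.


Step 1: Enumerate the 28 unordered pairs (i,j) with i<j and classify each by sign(x_j-x_i) * sign(y_j-y_i).
  (1,2):dx=+1,dy=+13->C; (1,3):dx=+8,dy=+8->C; (1,4):dx=+5,dy=+4->C; (1,5):dx=-2,dy=+11->D
  (1,6):dx=+3,dy=-1->D; (1,7):dx=+2,dy=+6->C; (1,8):dx=+9,dy=+3->C; (2,3):dx=+7,dy=-5->D
  (2,4):dx=+4,dy=-9->D; (2,5):dx=-3,dy=-2->C; (2,6):dx=+2,dy=-14->D; (2,7):dx=+1,dy=-7->D
  (2,8):dx=+8,dy=-10->D; (3,4):dx=-3,dy=-4->C; (3,5):dx=-10,dy=+3->D; (3,6):dx=-5,dy=-9->C
  (3,7):dx=-6,dy=-2->C; (3,8):dx=+1,dy=-5->D; (4,5):dx=-7,dy=+7->D; (4,6):dx=-2,dy=-5->C
  (4,7):dx=-3,dy=+2->D; (4,8):dx=+4,dy=-1->D; (5,6):dx=+5,dy=-12->D; (5,7):dx=+4,dy=-5->D
  (5,8):dx=+11,dy=-8->D; (6,7):dx=-1,dy=+7->D; (6,8):dx=+6,dy=+4->C; (7,8):dx=+7,dy=-3->D
Step 2: C = 11, D = 17, total pairs = 28.
Step 3: tau = (C - D)/(n(n-1)/2) = (11 - 17)/28 = -0.214286.
Step 4: Exact two-sided p-value (enumerate n! = 40320 permutations of y under H0): p = 0.548413.
Step 5: alpha = 0.1. fail to reject H0.

tau_b = -0.2143 (C=11, D=17), p = 0.548413, fail to reject H0.


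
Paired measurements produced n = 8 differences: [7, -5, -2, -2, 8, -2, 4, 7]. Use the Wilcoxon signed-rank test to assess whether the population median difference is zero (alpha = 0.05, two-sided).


Step 1: Drop any zero differences (none here) and take |d_i|.
|d| = [7, 5, 2, 2, 8, 2, 4, 7]
Step 2: Midrank |d_i| (ties get averaged ranks).
ranks: |7|->6.5, |5|->5, |2|->2, |2|->2, |8|->8, |2|->2, |4|->4, |7|->6.5
Step 3: Attach original signs; sum ranks with positive sign and with negative sign.
W+ = 6.5 + 8 + 4 + 6.5 = 25
W- = 5 + 2 + 2 + 2 = 11
(Check: W+ + W- = 36 should equal n(n+1)/2 = 36.)
Step 4: Test statistic W = min(W+, W-) = 11.
Step 5: Ties in |d|, so use the tie-corrected normal approximation.
        E[W] = n(n+1)/4 = 8*9/4 = 18.
        Tie groups: |d|=2 (t=3), |d|=7 (t=2); sum(t^3 - t) = 30.
        Var[W] = n(n+1)(2n+1)/24 - sum(t^3-t)/48 = 1224/24 - 30/48 = 50.375.
        z = (W - E[W]) / sqrt(Var[W]) = (11 - 18) / 7.0975 = -0.9863.
        Two-sided p = 2*Phi(z) = 0.324007.
Step 6: alpha = 0.05. fail to reject H0.

W+ = 25, W- = 11, W = min = 11, p = 0.324007, fail to reject H0.


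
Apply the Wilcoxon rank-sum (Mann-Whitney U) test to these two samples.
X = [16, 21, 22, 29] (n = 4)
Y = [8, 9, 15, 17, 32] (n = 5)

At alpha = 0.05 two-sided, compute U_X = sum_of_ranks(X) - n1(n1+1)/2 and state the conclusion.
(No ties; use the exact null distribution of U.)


Step 1: Combine and sort all 9 observations; assign midranks.
sorted (value, group): (8,Y), (9,Y), (15,Y), (16,X), (17,Y), (21,X), (22,X), (29,X), (32,Y)
ranks: 8->1, 9->2, 15->3, 16->4, 17->5, 21->6, 22->7, 29->8, 32->9
Step 2: Rank sum for X: R1 = 4 + 6 + 7 + 8 = 25.
Step 3: U_X = R1 - n1(n1+1)/2 = 25 - 4*5/2 = 25 - 10 = 15.
       U_Y = n1*n2 - U_X = 20 - 15 = 5.
Step 4: No ties, so the exact null distribution of U (based on enumerating the C(9,4) = 126 equally likely rank assignments) gives the two-sided p-value.
Step 5: p-value = 0.285714; compare to alpha = 0.05. fail to reject H0.

U_X = 15, p = 0.285714, fail to reject H0 at alpha = 0.05.


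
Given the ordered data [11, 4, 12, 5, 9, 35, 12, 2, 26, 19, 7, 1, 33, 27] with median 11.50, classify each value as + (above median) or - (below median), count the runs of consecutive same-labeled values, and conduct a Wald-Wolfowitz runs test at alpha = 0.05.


Step 1: Compute median = 11.50; label A = above, B = below.
Labels in order: BBABBAABAABBAA  (n_A = 7, n_B = 7)
Step 2: Count runs R = 8.
Step 3: Under H0 (random ordering), E[R] = 2*n_A*n_B/(n_A+n_B) + 1 = 2*7*7/14 + 1 = 8.0000.
        Var[R] = 2*n_A*n_B*(2*n_A*n_B - n_A - n_B) / ((n_A+n_B)^2 * (n_A+n_B-1)) = 8232/2548 = 3.2308.
        SD[R] = 1.7974.
Step 4: R = E[R], so z = 0 with no continuity correction.
Step 5: Two-sided p-value via normal approximation = 2*(1 - Phi(|z|)) = 1.000000.
Step 6: alpha = 0.05. fail to reject H0.

R = 8, z = 0.0000, p = 1.000000, fail to reject H0.


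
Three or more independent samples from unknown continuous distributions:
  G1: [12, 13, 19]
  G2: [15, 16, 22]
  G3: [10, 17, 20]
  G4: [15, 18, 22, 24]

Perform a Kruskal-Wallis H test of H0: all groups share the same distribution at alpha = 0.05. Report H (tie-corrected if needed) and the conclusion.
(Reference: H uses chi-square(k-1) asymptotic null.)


Step 1: Combine all N = 13 observations and assign midranks.
sorted (value, group, rank): (10,G3,1), (12,G1,2), (13,G1,3), (15,G2,4.5), (15,G4,4.5), (16,G2,6), (17,G3,7), (18,G4,8), (19,G1,9), (20,G3,10), (22,G2,11.5), (22,G4,11.5), (24,G4,13)
Step 2: Sum ranks within each group.
R_1 = 14 (n_1 = 3)
R_2 = 22 (n_2 = 3)
R_3 = 18 (n_3 = 3)
R_4 = 37 (n_4 = 4)
Step 3: H = 12/(N(N+1)) * sum(R_i^2/n_i) - 3(N+1)
     = 12/(13*14) * (14^2/3 + 22^2/3 + 18^2/3 + 37^2/4) - 3*14
     = 0.065934 * 676.917 - 42
     = 2.631868.
Step 4: Ties present; correction factor C = 1 - 12/(13^3 - 13) = 0.994505. Corrected H = 2.631868 / 0.994505 = 2.646409.
Step 5: Under H0, H ~ chi^2(3); p-value = 0.449412.
Step 6: alpha = 0.05. fail to reject H0.

H = 2.6464, df = 3, p = 0.449412, fail to reject H0.


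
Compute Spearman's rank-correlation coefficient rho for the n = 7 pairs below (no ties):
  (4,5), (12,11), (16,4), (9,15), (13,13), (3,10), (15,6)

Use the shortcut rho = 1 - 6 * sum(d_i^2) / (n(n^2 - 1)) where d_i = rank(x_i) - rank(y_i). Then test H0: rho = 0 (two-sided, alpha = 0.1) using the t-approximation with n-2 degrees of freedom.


Step 1: Rank x and y separately (midranks; no ties here).
rank(x): 4->2, 12->4, 16->7, 9->3, 13->5, 3->1, 15->6
rank(y): 5->2, 11->5, 4->1, 15->7, 13->6, 10->4, 6->3
Step 2: d_i = R_x(i) - R_y(i); compute d_i^2.
  (2-2)^2=0, (4-5)^2=1, (7-1)^2=36, (3-7)^2=16, (5-6)^2=1, (1-4)^2=9, (6-3)^2=9
sum(d^2) = 72.
Step 3: rho = 1 - 6*72 / (7*(7^2 - 1)) = 1 - 432/336 = -0.285714.
Step 4: Under H0, t = rho * sqrt((n-2)/(1-rho^2)) = -0.6667 ~ t(5).
Step 5: Two-sided p-value from the t-distribution with 5 df = 0.534509.
Step 6: alpha = 0.1. fail to reject H0.

rho = -0.2857, p = 0.534509, fail to reject H0 at alpha = 0.1.


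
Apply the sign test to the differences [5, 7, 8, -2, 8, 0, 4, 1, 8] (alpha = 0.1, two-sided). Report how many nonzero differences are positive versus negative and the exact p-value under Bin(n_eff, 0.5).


Step 1: Discard zero differences. Original n = 9; n_eff = number of nonzero differences = 8.
Nonzero differences (with sign): +5, +7, +8, -2, +8, +4, +1, +8
Step 2: Count signs: positive = 7, negative = 1.
Step 3: Under H0: P(positive) = 0.5, so the number of positives S ~ Bin(8, 0.5).
Step 4: Two-sided exact p-value = sum of Bin(8,0.5) probabilities at or below the observed probability = 0.070312.
Step 5: alpha = 0.1. reject H0.

n_eff = 8, pos = 7, neg = 1, p = 0.070312, reject H0.
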